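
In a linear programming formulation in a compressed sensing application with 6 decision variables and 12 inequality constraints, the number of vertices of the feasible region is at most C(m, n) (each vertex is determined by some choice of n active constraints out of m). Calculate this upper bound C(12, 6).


Each vertex corresponds to some choice of n active constraints out of m, so the number of vertices is at most C(m, n) = m! / (n!(m-n)!).
m = 12, n = 6
Numerator: 12 * 11 * 10 * 9 * 8 * 7
Denominator: 6! = 720
C(12, 6) = 924


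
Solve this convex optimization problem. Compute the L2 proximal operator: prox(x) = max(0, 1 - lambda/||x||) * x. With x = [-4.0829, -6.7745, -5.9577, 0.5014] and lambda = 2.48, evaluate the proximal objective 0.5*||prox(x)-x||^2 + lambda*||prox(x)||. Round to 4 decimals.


Step 1: Compute ||x||.
||x|| = 9.9151
Step 2: Compute scaling factor.
scale = max(0, 1 - 2.48/9.9151) = 0.7499
Step 3: prox(x) = [-3.0617, -5.08, -4.4675, 0.376]
||prox(x)|| = 7.4351
Step 4: Proximal objective.
0.5*||prox-x||^2 = 3.0752
lambda*||prox|| = 18.439
Total = 21.5143


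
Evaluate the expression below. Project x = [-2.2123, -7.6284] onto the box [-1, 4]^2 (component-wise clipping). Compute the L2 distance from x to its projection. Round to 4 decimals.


Project each component onto [-1, 4].
clip(-2.2123) = -1.0, clip(-7.6284) = -1.0
Projection = [-1.0, -1.0]
Squared diffs: [1.4697, 43.9357]
Distance = sqrt(45.4054) = 6.7383


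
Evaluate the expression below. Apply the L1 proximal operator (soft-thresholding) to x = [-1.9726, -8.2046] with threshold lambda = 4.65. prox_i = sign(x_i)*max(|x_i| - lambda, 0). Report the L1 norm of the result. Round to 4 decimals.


Soft-thresholding with lambda = 4.65:
prox(-1.9726) = sign(-1.9726)*max(|-1.9726| - 4.65, 0) = 0.0
prox(-8.2046) = sign(-8.2046)*max(|-8.2046| - 4.65, 0) = -3.5546
prox(x) = [0.0, -3.5546]
||prox(x)||_1 = 0.0 + 3.5546 = 3.5546


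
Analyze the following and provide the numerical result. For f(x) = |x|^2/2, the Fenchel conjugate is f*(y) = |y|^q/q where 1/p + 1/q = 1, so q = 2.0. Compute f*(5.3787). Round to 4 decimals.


The conjugate exponent q satisfies 1/p + 1/q = 1.
p = 2, so q = 2/(2 - 1) = 2.0
|y|^q = 5.3787^2.0 = 28.9304
f*(5.3787) = 28.9304 / 2.0 = 14.4652


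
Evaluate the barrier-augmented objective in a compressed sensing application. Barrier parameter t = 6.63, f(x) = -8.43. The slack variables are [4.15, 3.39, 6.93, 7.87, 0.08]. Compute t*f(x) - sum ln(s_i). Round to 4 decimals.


Step 1: Compute log-barrier.
ln values: [1.4231, 1.2208, 1.9359, 2.0631, -2.5257]
phi = -(1.4231 + 1.2208 + 1.9359 + 2.0631 - 2.5257) = -4.1171
Step 2: Compute augmented objective.
t*f(x) = 6.63*-8.43 = -55.8909
Total = -55.8909 - 4.1171 = -60.008


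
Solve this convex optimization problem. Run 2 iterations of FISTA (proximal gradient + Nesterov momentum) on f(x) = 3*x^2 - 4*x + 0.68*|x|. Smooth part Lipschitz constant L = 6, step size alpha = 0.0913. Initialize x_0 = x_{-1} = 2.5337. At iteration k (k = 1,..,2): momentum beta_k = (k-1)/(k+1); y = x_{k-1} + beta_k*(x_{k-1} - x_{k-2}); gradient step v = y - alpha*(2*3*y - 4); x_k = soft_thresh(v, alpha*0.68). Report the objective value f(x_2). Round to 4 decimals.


FISTA on f(x) = 3*x^2 - 4*x + 0.68*|x|
L = 6, alpha = 0.0913
Iteration 1: beta = 0.0, y = 2.5337 + 0.0*(2.5337 - 2.5337) = 2.5337
  grad(y) = 11.2022, v = y - alpha*grad = 1.5109
  prox(v) = soft_thresh(1.5109, 0.0621) = 1.4489
Iteration 2: beta = 0.3333, y = 1.4489 + 0.3333*(1.4489 - 2.5337) = 1.0872
  grad(y) = 2.5234, v = y - alpha*grad = 0.8569
  prox(v) = soft_thresh(0.8569, 0.0621) = 0.7948
f(x_2) = 3*0.7948^2 - 4*0.7948 + 0.68*|0.7948| = -0.7437


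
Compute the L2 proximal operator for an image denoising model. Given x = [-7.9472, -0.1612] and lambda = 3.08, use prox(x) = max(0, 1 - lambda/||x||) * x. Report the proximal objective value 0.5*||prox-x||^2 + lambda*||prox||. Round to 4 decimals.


Step 1: Compute ||x||.
||x|| = 7.9488
Step 2: Compute scaling factor.
scale = max(0, 1 - 3.08/7.9488) = 0.6125
Step 3: prox(x) = [-4.8678, -0.0987]
||prox(x)|| = 4.8688
Step 4: Proximal objective.
0.5*||prox-x||^2 = 4.7432
lambda*||prox|| = 14.9959
Total = 19.7392


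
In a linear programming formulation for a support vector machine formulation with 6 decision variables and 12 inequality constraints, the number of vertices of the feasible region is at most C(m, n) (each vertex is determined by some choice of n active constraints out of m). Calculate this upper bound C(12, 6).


Each vertex corresponds to some choice of n active constraints out of m, so the number of vertices is at most C(m, n) = m! / (n!(m-n)!).
m = 12, n = 6
Numerator: 12 * 11 * 10 * 9 * 8 * 7
Denominator: 6! = 720
C(12, 6) = 924


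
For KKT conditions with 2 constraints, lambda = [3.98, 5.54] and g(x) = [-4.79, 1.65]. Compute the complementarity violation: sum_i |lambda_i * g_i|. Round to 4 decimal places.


KKT complementary slackness check:
lambda_1 * g_1 = 3.98 * -4.79 = -19.0642
lambda_2 * g_2 = 5.54 * 1.65 = 9.141
Total violation = 19.0642 + 9.141 = 28.2052


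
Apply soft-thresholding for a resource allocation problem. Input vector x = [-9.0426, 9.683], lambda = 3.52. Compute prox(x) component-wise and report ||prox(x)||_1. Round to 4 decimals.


Soft-thresholding with lambda = 3.52:
prox(-9.0426) = sign(-9.0426)*max(|-9.0426| - 3.52, 0) = -5.5226
prox(9.683) = sign(9.683)*max(|9.683| - 3.52, 0) = 6.163
prox(x) = [-5.5226, 6.163]
||prox(x)||_1 = 5.5226 + 6.163 = 11.6856


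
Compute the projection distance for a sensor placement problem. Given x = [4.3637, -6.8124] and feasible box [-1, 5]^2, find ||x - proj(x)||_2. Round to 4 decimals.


Project each component onto [-1, 5].
clip(4.3637) = 4.3637, clip(-6.8124) = -1.0
Projection = [4.3637, -1.0]
Squared diffs: [0.0, 33.784]
Distance = sqrt(33.784) = 5.8124


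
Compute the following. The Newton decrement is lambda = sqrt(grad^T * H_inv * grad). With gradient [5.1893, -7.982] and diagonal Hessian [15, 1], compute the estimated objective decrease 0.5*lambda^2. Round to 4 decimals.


Step 1: H is diagonal, so H^(-1) * g = [0.346, -7.982].
Step 2: g^T H^(-1) g = sum_i g_i^2 / H_ii
  = (5.1893)^2/15 + (-7.982)^2/1
  = 1.7953 + 63.7123 = 65.5076
Step 3: Objective decrease = 0.5 * g^T H^(-1) g = 32.7538


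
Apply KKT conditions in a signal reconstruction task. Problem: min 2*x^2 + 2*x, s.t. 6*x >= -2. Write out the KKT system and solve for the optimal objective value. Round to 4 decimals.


Step 1: Try lambda = 0 (constraint inactive).
x_unc = -2/(2*2) = -0.5
Check: 6*-0.5 = -3.0 < -2 -- violated!
Step 2: Constraint must be active: 6*x = -2
x* = -2/6 = -1/3 = -0.3333 (rounded; the exact value -1/3 is used below)
lambda = (2*2*(-1/3) + 2)/6 = 0.1111
Step 3: Compute optimal value.
f(x*) = 2*(-1/3)^2 + 2*(-1/3) = -0.4444


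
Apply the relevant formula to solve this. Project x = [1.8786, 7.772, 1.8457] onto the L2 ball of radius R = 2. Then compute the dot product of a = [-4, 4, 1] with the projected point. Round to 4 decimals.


Step 1: Compute ||x|| (intermediates to 6 decimals).
||x|| = sqrt(1.8786^2 + 7.772^2 + 1.8457^2) = 8.206079
Step 2: Project.
Since ||x|| > R, scale = R/||x|| = 2/8.206079 = 0.243722, proj(x) = scale * x
proj(x) = [0.457856, 1.894207, 0.449838]
Step 3: Dot product.
a^T * proj(x) = -4*0.457856 + 4*1.894207 + 1*0.449838 = 6.1952


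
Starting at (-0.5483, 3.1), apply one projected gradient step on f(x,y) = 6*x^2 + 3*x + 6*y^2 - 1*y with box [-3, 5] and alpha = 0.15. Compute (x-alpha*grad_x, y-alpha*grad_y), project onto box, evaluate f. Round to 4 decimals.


Step 1: Compute gradient at (-0.5483, 3.1).
grad_x = 2*6*-0.5483 + 3 = -3.5796
grad_y = 2*6*3.1 - 1 = 36.2
Step 2: Gradient step.
x_raw = -0.5483 - 0.15*-3.5796 = -0.0114
y_raw = 3.1 - 0.15*36.2 = -2.33
Step 3: Project onto [-3, 5].
x_proj = clip(-0.0114) = -0.0114
y_proj = clip(-2.33) = -2.33
Step 4: Evaluate f.
f(-0.0114, -2.33) = 34.8701


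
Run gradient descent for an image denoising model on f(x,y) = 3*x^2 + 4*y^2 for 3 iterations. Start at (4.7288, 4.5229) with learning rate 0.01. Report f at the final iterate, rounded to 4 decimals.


Gradient descent on f(x,y) = 3*x^2 + 4*y^2.
Starting point: (4.7288, 4.5229), alpha = 0.01
Step 1: grad_x = 2*3*4.7288 = 28.3728, grad_y = 2*4*4.5229 = 36.1832
  x_1 = 4.7288 - 0.01*28.3728 = 4.4451
  y_1 = 4.5229 - 0.01*36.1832 = 4.1611
Step 2: grad_x = 2*3*4.4451 = 26.6704, grad_y = 2*4*4.1611 = 33.2885
  x_2 = 4.4451 - 0.01*26.6704 = 4.1784
  y_2 = 4.1611 - 0.01*33.2885 = 3.8282
Step 3: grad_x = 2*3*4.1784 = 25.0702, grad_y = 2*4*3.8282 = 30.6255
  x_3 = 4.1784 - 0.01*25.0702 = 3.9277
  y_3 = 3.8282 - 0.01*30.6255 = 3.5219
f(3.9277, 3.5219) = 3*3.9277^2 + 4*3.5219^2 = 95.8956


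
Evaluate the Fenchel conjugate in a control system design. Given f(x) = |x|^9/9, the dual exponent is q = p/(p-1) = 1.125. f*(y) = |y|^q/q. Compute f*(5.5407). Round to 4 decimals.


The conjugate exponent q satisfies 1/p + 1/q = 1.
p = 9, so q = 9/(9 - 1) = 1.125
|y|^q = 5.5407^1.125 = 6.8629
f*(5.5407) = 6.8629 / 1.125 = 6.1004


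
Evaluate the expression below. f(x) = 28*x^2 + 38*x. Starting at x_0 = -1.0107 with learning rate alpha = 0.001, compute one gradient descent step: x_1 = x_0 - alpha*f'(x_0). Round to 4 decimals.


We compute the gradient at x_0 and apply the update.
f'(x) = 56*x + 38
f'(-1.0107) = 56*-1.0107 + 38 = -18.5992
x_1 = -1.0107 - 0.001*-18.5992 = -0.9921


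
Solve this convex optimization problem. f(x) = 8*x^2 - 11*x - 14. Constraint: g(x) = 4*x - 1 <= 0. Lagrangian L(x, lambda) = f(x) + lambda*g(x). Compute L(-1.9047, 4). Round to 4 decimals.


Step 1: Evaluate f(x).
f(-1.9047) = 8*(-1.9047)^2 - 11*(-1.9047) - 14 = 35.9748
Step 2: Evaluate g(x).
g(-1.9047) = 4*-1.9047 - 1 = -8.6188
Step 3: Compute Lagrangian.
L = 35.9748 + 4*-8.6188 = 1.4996


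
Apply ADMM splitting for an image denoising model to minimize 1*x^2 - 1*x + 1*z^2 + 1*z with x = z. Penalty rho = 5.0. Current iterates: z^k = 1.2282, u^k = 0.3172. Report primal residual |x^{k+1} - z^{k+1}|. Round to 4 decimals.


ADMM iteration with rho = 5.0, z^k = 1.2282, u^k = 0.3172
Step 1: x-update.
Minimize 1*x^2 - 1*x + (5.0/2)*(x - 1.2282 + 0.3172)^2
FOC: (2*1 + 5.0)*x = 1 + 5.0*(1.2282 - 0.3172)
x^{k+1} = 0.7936
Step 2: z-update.
Minimize 1*z^2 + 1*z + (5.0/2)*(0.7936 - z + 0.3172)^2
FOC: (2*1 + 5.0)*z = -1 + 5.0*(0.7936 + 0.3172)
z^{k+1} = 0.6506
Step 3: u-update.
u^{k+1} = 0.3172 + 0.7936 - 0.6506 = 0.4602
Step 4: Primal residual = |0.7936 - 0.6506| = 0.143


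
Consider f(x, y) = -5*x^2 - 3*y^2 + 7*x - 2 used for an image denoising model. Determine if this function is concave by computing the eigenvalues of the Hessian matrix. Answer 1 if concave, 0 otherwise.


The Hessian of f(x,y) = -5*x^2 - 3*y^2 + 7*x - 2 is:
H = [[-10, 0], [0, -6]]
Trace = -10 - 6 = -16
Determinant = -10*-6 - (0)^2 = 60
Discriminant = (-16)^2 - 4*60 = 16.0
Eigenvalues: lambda_1 = -10.0, lambda_2 = -6.0
The function is concave.

1


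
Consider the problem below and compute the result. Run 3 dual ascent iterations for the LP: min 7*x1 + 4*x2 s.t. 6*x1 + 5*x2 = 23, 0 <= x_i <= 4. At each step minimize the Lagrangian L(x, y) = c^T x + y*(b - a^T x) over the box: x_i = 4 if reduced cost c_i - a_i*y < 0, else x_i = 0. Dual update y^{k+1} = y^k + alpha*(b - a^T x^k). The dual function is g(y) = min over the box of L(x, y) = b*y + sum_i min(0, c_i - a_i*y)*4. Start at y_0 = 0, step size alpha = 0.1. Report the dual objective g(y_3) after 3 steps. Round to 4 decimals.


Dual ascent for LP: min 7*x1 + 4*x2, 6*x1 + 5*x2 = 23, 0 <= x_i <= 4
Step 1: y^k = 0.0, reduced costs: (7.0, 4.0)
  x^k = (0.0, 0.0), subgradient = b - a^T x = 23.0
  y^{k+1} = 0.0 + 0.1*23.0 = 2.3
Step 2: y^k = 2.3, reduced costs: (-6.8, -7.5)
  x^k = (4.0, 4.0), subgradient = b - a^T x = -21.0
  y^{k+1} = 2.3 + 0.1*-21.0 = 0.2
Step 3: y^k = 0.2, reduced costs: (5.8, 3.0)
  x^k = (0.0, 0.0), subgradient = b - a^T x = 23.0
  y^{k+1} = 0.2 + 0.1*23.0 = 2.5
Dual objective at y_3 = 2.5: reduced costs (-8.0, -8.5), box minimizer x = (4.0, 4.0)
g(y_3) = b*y + (c1 - a1*y)*x1 + (c2 - a2*y)*x2 = 23*2.5 + (-8.0)*4.0 + (-8.5)*4.0 = 57.5 - 32.0 - 34.0 = -8.5


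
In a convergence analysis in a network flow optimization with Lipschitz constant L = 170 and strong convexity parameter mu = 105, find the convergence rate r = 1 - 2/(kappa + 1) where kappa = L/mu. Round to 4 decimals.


Step 1: Compute the condition number.
kappa = L/mu = 170/105 = 1.619
Step 2: Compute the convergence rate.
r = 1 - 2/(kappa + 1) = 1 - 2*mu/(L + mu) = (L - mu)/(L + mu) = 65/275 = 0.2364


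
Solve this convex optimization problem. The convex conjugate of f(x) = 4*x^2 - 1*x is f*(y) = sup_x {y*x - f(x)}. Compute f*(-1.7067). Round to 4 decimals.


f*(y) = sup_x {y*x - a*x^2 - b*x} = sup_x {(y-b)*x - a*x^2}
FOC: (y - b) - 2a*x = 0 => x* = (y - b)/(2a)
x* = (-1.7067 + 1)/(2*4) = -0.0883
f*(-1.7067) = (y-b)^2/(4a) = (-1.7067 + 1)^2/(4*4)
= 0.4994/16 = 0.0312


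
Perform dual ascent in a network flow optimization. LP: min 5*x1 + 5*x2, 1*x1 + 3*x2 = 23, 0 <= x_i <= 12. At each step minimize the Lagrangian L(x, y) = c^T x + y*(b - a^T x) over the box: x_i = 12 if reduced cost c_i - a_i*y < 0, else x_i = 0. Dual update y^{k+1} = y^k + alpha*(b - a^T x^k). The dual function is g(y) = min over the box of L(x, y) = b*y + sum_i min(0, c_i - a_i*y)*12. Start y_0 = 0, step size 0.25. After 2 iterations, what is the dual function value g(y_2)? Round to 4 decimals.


Dual ascent for LP: min 5*x1 + 5*x2, 1*x1 + 3*x2 = 23, 0 <= x_i <= 12
Step 1: y^k = 0.0, reduced costs: (5.0, 5.0)
  x^k = (0.0, 0.0), subgradient = b - a^T x = 23.0
  y^{k+1} = 0.0 + 0.25*23.0 = 5.75
Step 2: y^k = 5.75, reduced costs: (-0.75, -12.25)
  x^k = (12.0, 12.0), subgradient = b - a^T x = -25.0
  y^{k+1} = 5.75 + 0.25*-25.0 = -0.5
Dual objective at y_2 = -0.5: reduced costs (5.5, 6.5), box minimizer x = (0.0, 0.0)
g(y_2) = b*y + (c1 - a1*y)*x1 + (c2 - a2*y)*x2 = 23*(-0.5) + 5.5*0.0 + 6.5*0.0 = -11.5 + 0.0 + 0.0 = -11.5


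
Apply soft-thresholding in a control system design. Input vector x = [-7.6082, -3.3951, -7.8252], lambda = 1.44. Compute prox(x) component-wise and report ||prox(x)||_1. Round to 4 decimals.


Soft-thresholding with lambda = 1.44:
prox(-7.6082) = sign(-7.6082)*max(|-7.6082| - 1.44, 0) = -6.1682
prox(-3.3951) = sign(-3.3951)*max(|-3.3951| - 1.44, 0) = -1.9551
prox(-7.8252) = sign(-7.8252)*max(|-7.8252| - 1.44, 0) = -6.3852
prox(x) = [-6.1682, -1.9551, -6.3852]
||prox(x)||_1 = 6.1682 + 1.9551 + 6.3852 = 14.5085


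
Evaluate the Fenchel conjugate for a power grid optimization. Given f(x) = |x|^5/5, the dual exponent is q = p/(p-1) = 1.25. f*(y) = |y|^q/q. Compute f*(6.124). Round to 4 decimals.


The conjugate exponent q satisfies 1/p + 1/q = 1.
p = 5, so q = 5/(5 - 1) = 1.25
|y|^q = 6.124^1.25 = 9.6337
f*(6.124) = 9.6337 / 1.25 = 7.707


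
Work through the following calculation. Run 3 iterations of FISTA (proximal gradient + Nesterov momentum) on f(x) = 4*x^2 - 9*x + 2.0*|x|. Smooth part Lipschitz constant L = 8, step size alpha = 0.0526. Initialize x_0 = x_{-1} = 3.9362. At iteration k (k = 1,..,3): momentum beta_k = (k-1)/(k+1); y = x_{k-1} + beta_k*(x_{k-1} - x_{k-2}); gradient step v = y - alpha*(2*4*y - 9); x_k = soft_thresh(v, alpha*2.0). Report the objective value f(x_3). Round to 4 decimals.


FISTA on f(x) = 4*x^2 - 9*x + 2.0*|x|
L = 8, alpha = 0.0526
Iteration 1: beta = 0.0, y = 3.9362 + 0.0*(3.9362 - 3.9362) = 3.9362
  grad(y) = 22.4896, v = y - alpha*grad = 2.7532
  prox(v) = soft_thresh(2.7532, 0.1052) = 2.648
Iteration 2: beta = 0.3333, y = 2.648 + 0.3333*(2.648 - 3.9362) = 2.2187
  grad(y) = 8.7493, v = y - alpha*grad = 1.7584
  prox(v) = soft_thresh(1.7584, 0.1052) = 1.6532
Iteration 3: beta = 0.5, y = 1.6532 + 0.5*(1.6532 - 2.648) = 1.1559
  grad(y) = 0.2468, v = y - alpha*grad = 1.1429
  prox(v) = soft_thresh(1.1429, 0.1052) = 1.0377
f(x_3) = 4*1.0377^2 - 9*1.0377 + 2.0*|1.0377| = -2.9567


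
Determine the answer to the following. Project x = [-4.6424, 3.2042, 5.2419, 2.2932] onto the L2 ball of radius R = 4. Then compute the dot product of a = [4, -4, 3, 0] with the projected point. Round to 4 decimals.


Step 1: Compute ||x|| (intermediates to 6 decimals).
||x|| = sqrt((-4.6424)^2 + 3.2042^2 + 5.2419^2 + 2.2932^2) = 8.034616
Step 2: Project.
Since ||x|| > R, scale = R/||x|| = 4/8.034616 = 0.497846, proj(x) = scale * x
proj(x) = [-2.3112, 1.595198, 2.609659, 1.14166]
Step 3: Dot product.
a^T * proj(x) = 4*(-2.3112) - 4*1.595198 + 3*2.609659 + 0*1.14166 = -7.7966


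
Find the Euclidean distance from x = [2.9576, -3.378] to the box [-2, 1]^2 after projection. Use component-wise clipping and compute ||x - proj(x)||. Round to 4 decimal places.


Project each component onto [-2, 1].
clip(2.9576) = 1.0, clip(-3.378) = -2.0
Projection = [1.0, -2.0]
Squared diffs: [3.8322, 1.8989]
Distance = sqrt(5.7311) = 2.394


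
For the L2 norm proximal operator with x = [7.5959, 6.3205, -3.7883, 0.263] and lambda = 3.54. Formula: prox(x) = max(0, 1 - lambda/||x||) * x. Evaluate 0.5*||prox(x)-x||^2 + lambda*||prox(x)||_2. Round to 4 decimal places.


Step 1: Compute ||x||.
||x|| = 10.5862
Step 2: Compute scaling factor.
scale = max(0, 1 - 3.54/10.5862) = 0.6656
Step 3: prox(x) = [5.0558, 4.2069, -2.5215, 0.1751]
||prox(x)|| = 7.0462
Step 4: Proximal objective.
0.5*||prox-x||^2 = 6.2658
lambda*||prox|| = 24.9435
Total = 31.2092


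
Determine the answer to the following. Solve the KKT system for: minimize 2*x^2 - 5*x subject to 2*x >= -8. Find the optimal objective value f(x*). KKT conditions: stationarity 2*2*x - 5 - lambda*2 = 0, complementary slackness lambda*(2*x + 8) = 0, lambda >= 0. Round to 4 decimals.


Step 1: Try lambda = 0 (constraint inactive).
Stationarity: 2*2*x - 5 = 0
x* = 5/(2*2) = 1.25
Check constraint: 2*1.25 = 2.5 >= -8 -- satisfied.
Step 2: Compute optimal value.
f(x*) = 2*1.25^2 - 5*1.25 = -3.125


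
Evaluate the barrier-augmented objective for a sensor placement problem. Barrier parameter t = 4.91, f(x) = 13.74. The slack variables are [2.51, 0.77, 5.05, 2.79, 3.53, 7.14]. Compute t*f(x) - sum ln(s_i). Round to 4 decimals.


Step 1: Compute log-barrier.
ln values: [0.9203, -0.2614, 1.6194, 1.026, 1.2613, 1.9657]
phi = -(0.9203 - 0.2614 + 1.6194 + 1.026 + 1.2613 + 1.9657) = -6.5314
Step 2: Compute augmented objective.
t*f(x) = 4.91*13.74 = 67.4634
Total = 67.4634 - 6.5314 = 60.932


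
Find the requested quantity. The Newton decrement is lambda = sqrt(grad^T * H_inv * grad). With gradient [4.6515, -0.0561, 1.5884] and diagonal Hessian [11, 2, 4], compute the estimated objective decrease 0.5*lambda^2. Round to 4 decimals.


Step 1: H is diagonal, so H^(-1) * g = [0.4229, -0.0281, 0.3971].
Step 2: g^T H^(-1) g = sum_i g_i^2 / H_ii
  = (4.6515)^2/11 + (-0.0561)^2/2 + (1.5884)^2/4
  = 1.967 + 0.0016 + 0.6308 = 2.5993
Step 3: Objective decrease = 0.5 * g^T H^(-1) g = 1.2996


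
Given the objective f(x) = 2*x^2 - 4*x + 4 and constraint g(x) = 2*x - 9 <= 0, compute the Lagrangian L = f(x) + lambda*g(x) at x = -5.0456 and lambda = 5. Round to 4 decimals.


Step 1: Evaluate f(x).
f(-5.0456) = 2*(-5.0456)^2 - 4*(-5.0456) + 4 = 75.0986
Step 2: Evaluate g(x).
g(-5.0456) = 2*-5.0456 - 9 = -19.0912
Step 3: Compute Lagrangian.
L = 75.0986 + 5*-19.0912 = -20.3574


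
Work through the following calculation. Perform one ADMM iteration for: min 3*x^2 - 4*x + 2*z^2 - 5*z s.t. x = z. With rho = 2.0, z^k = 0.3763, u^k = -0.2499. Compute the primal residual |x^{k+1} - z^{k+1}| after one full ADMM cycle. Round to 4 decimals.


ADMM iteration with rho = 2.0, z^k = 0.3763, u^k = -0.2499
Step 1: x-update.
Minimize 3*x^2 - 4*x + (2.0/2)*(x - 0.3763 - 0.2499)^2
FOC: (2*3 + 2.0)*x = 4 + 2.0*(0.3763 + 0.2499)
x^{k+1} = 0.6566
Step 2: z-update.
Minimize 2*z^2 - 5*z + (2.0/2)*(0.6566 - z - 0.2499)^2
FOC: (2*2 + 2.0)*z = 5 + 2.0*(0.6566 - 0.2499)
z^{k+1} = 0.9689
Step 3: u-update.
u^{k+1} = -0.2499 + 0.6566 - 0.9689 = -0.5622
Step 4: Primal residual = |0.6566 - 0.9689| = 0.3123


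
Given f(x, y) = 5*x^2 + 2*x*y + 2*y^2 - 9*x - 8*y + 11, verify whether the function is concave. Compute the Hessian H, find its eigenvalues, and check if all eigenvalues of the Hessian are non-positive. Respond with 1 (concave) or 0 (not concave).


The Hessian of f(x,y) = 5*x^2 + 2*x*y + 2*y^2 - 9*x - 8*y + 11 is:
H = [[10, 2], [2, 4]]
Trace = 10 + 4 = 14
Determinant = 10*4 - (2)^2 = 36
Discriminant = (14)^2 - 4*36 = 52.0
Eigenvalues: lambda_1 = 3.3944, lambda_2 = 10.6056
The function is not concave.

0


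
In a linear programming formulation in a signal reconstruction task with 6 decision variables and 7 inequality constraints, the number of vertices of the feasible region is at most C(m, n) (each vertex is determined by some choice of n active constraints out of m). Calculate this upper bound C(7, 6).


Each vertex corresponds to some choice of n active constraints out of m, so the number of vertices is at most C(m, n) = m! / (n!(m-n)!).
m = 7, n = 6
Numerator: 7 * 6 * 5 * 4 * 3 * 2
Denominator: 6! = 720
C(7, 6) = 7


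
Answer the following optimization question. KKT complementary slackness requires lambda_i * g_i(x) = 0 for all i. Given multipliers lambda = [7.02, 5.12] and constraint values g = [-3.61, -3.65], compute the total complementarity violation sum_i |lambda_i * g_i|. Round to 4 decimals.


KKT complementary slackness check:
lambda_1 * g_1 = 7.02 * -3.61 = -25.3422
lambda_2 * g_2 = 5.12 * -3.65 = -18.688
Total violation = 25.3422 + 18.688 = 44.0302


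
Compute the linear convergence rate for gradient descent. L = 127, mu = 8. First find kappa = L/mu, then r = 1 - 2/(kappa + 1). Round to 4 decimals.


Step 1: Compute the condition number.
kappa = L/mu = 127/8 = 15.875
Step 2: Compute the convergence rate.
r = 1 - 2/(kappa + 1) = 1 - 2*mu/(L + mu) = (L - mu)/(L + mu) = 119/135 = 0.8815


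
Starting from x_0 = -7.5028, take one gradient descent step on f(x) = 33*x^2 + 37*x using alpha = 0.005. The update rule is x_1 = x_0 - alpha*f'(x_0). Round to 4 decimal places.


We compute the gradient at x_0 and apply the update.
f'(x) = 66*x + 37
f'(-7.5028) = 66*-7.5028 + 37 = -458.1848
x_1 = -7.5028 - 0.005*-458.1848 = -5.2119


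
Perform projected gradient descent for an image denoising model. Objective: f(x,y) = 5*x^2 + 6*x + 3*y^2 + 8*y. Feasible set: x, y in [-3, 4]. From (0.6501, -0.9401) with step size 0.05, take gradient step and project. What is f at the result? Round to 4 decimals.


Step 1: Compute gradient at (0.6501, -0.9401).
grad_x = 2*5*0.6501 + 6 = 12.501
grad_y = 2*3*-0.9401 + 8 = 2.3594
Step 2: Gradient step.
x_raw = 0.6501 - 0.05*12.501 = 0.0251
y_raw = -0.9401 - 0.05*2.3594 = -1.0581
Step 3: Project onto [-3, 4].
x_proj = clip(0.0251) = 0.0251
y_proj = clip(-1.0581) = -1.0581
Step 4: Evaluate f.
f(0.0251, -1.0581) = -4.9526


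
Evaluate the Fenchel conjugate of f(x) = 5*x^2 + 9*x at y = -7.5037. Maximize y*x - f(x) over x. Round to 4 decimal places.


f*(y) = sup_x {y*x - a*x^2 - b*x} = sup_x {(y-b)*x - a*x^2}
FOC: (y - b) - 2a*x = 0 => x* = (y - b)/(2a)
x* = (-7.5037 - 9)/(2*5) = -1.6504
f*(-7.5037) = (y-b)^2/(4a) = (-7.5037 - 9)^2/(4*5)
= 272.3721/20 = 13.6186


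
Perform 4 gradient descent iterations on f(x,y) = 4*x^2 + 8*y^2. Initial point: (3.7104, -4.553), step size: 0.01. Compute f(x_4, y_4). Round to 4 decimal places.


Gradient descent on f(x,y) = 4*x^2 + 8*y^2.
Starting point: (3.7104, -4.553), alpha = 0.01
Step 1: grad_x = 2*4*3.7104 = 29.6832, grad_y = 2*8*-4.553 = -72.848
  x_1 = 3.7104 - 0.01*29.6832 = 3.4136
  y_1 = -4.553 - 0.01*-72.848 = -3.8245
Step 2: grad_x = 2*4*3.4136 = 27.3085, grad_y = 2*8*-3.8245 = -61.1923
  x_2 = 3.4136 - 0.01*27.3085 = 3.1405
  y_2 = -3.8245 - 0.01*-61.1923 = -3.2126
Step 3: grad_x = 2*4*3.1405 = 25.1239, grad_y = 2*8*-3.2126 = -51.4015
  x_3 = 3.1405 - 0.01*25.1239 = 2.8892
  y_3 = -3.2126 - 0.01*-51.4015 = -2.6986
Step 4: grad_x = 2*4*2.8892 = 23.114, grad_y = 2*8*-2.6986 = -43.1773
  x_4 = 2.8892 - 0.01*23.114 = 2.6581
  y_4 = -2.6986 - 0.01*-43.1773 = -2.2668
f(2.6581, -2.2668) = 4*2.6581^2 + 8*(-2.2668)^2 = 69.3694


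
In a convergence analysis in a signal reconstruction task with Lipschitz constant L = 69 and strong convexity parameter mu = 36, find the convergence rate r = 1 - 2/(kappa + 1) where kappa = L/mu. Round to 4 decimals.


Step 1: Compute the condition number.
kappa = L/mu = 69/36 = 1.9167
Step 2: Compute the convergence rate.
r = 1 - 2/(kappa + 1) = 1 - 2*mu/(L + mu) = (L - mu)/(L + mu) = 33/105 = 0.3143


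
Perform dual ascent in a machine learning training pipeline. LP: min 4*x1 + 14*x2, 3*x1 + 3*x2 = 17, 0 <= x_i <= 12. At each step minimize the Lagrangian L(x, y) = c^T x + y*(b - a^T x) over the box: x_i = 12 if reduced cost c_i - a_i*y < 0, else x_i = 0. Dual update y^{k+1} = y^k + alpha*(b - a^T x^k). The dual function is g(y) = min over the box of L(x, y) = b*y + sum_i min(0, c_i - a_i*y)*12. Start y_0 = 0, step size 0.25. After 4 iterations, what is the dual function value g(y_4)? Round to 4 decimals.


Dual ascent for LP: min 4*x1 + 14*x2, 3*x1 + 3*x2 = 17, 0 <= x_i <= 12
Step 1: y^k = 0.0, reduced costs: (4.0, 14.0)
  x^k = (0.0, 0.0), subgradient = b - a^T x = 17.0
  y^{k+1} = 0.0 + 0.25*17.0 = 4.25
Step 2: y^k = 4.25, reduced costs: (-8.75, 1.25)
  x^k = (12.0, 0.0), subgradient = b - a^T x = -19.0
  y^{k+1} = 4.25 + 0.25*-19.0 = -0.5
Step 3: y^k = -0.5, reduced costs: (5.5, 15.5)
  x^k = (0.0, 0.0), subgradient = b - a^T x = 17.0
  y^{k+1} = -0.5 + 0.25*17.0 = 3.75
Step 4: y^k = 3.75, reduced costs: (-7.25, 2.75)
  x^k = (12.0, 0.0), subgradient = b - a^T x = -19.0
  y^{k+1} = 3.75 + 0.25*-19.0 = -1.0
Dual objective at y_4 = -1.0: reduced costs (7.0, 17.0), box minimizer x = (0.0, 0.0)
g(y_4) = b*y + (c1 - a1*y)*x1 + (c2 - a2*y)*x2 = 17*(-1.0) + 7.0*0.0 + 17.0*0.0 = -17.0 + 0.0 + 0.0 = -17.0


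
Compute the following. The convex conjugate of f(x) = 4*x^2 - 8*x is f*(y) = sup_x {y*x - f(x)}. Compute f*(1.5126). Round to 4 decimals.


f*(y) = sup_x {y*x - a*x^2 - b*x} = sup_x {(y-b)*x - a*x^2}
FOC: (y - b) - 2a*x = 0 => x* = (y - b)/(2a)
x* = (1.5126 + 8)/(2*4) = 1.1891
f*(1.5126) = (y-b)^2/(4a) = (1.5126 + 8)^2/(4*4)
= 90.4896/16 = 5.6556


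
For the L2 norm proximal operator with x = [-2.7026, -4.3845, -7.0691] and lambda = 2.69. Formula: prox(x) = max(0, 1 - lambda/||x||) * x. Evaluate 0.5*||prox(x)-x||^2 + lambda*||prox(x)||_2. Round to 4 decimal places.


Step 1: Compute ||x||.
||x|| = 8.7464
Step 2: Compute scaling factor.
scale = max(0, 1 - 2.69/8.7464) = 0.6924
Step 3: prox(x) = [-1.8714, -3.036, -4.895]
||prox(x)|| = 6.0564
Step 4: Proximal objective.
0.5*||prox-x||^2 = 3.6181
lambda*||prox|| = 16.2917
Total = 19.9099


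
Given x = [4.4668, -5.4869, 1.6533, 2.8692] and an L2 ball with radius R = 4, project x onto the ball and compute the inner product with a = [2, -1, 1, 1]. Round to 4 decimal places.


Step 1: Compute ||x|| (intermediates to 6 decimals).
||x|| = sqrt(4.4668^2 + (-5.4869)^2 + 1.6533^2 + 2.8692^2) = 7.811791
Step 2: Project.
Since ||x|| > R, scale = R/||x|| = 4/7.811791 = 0.512046, proj(x) = scale * x
proj(x) = [2.287207, -2.809545, 0.846566, 1.469162]
Step 3: Dot product.
a^T * proj(x) = 2*2.287207 - 1*(-2.809545) + 1*0.846566 + 1*1.469162 = 9.6997


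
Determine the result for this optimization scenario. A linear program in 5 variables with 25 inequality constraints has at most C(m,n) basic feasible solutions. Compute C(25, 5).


Each vertex corresponds to some choice of n active constraints out of m, so the number of vertices is at most C(m, n) = m! / (n!(m-n)!).
m = 25, n = 5
Numerator: 25 * 24 * 23 * 22 * 21
Denominator: 5! = 120
C(25, 5) = 53130


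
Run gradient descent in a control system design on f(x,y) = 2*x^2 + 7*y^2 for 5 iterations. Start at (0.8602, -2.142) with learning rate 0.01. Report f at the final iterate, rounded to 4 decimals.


Gradient descent on f(x,y) = 2*x^2 + 7*y^2.
Starting point: (0.8602, -2.142), alpha = 0.01
Step 1: grad_x = 2*2*0.8602 = 3.4408, grad_y = 2*7*-2.142 = -29.988
  x_1 = 0.8602 - 0.01*3.4408 = 0.8258
  y_1 = -2.142 - 0.01*-29.988 = -1.8421
Step 2: grad_x = 2*2*0.8258 = 3.3032, grad_y = 2*7*-1.8421 = -25.7897
  x_2 = 0.8258 - 0.01*3.3032 = 0.7928
  y_2 = -1.8421 - 0.01*-25.7897 = -1.5842
Step 3: grad_x = 2*2*0.7928 = 3.171, grad_y = 2*7*-1.5842 = -22.1791
  x_3 = 0.7928 - 0.01*3.171 = 0.761
  y_3 = -1.5842 - 0.01*-22.1791 = -1.3624
Step 4: grad_x = 2*2*0.761 = 3.0442, grad_y = 2*7*-1.3624 = -19.074
  x_4 = 0.761 - 0.01*3.0442 = 0.7306
  y_4 = -1.3624 - 0.01*-19.074 = -1.1717
Step 5: grad_x = 2*2*0.7306 = 2.9224, grad_y = 2*7*-1.1717 = -16.4037
  x_5 = 0.7306 - 0.01*2.9224 = 0.7014
  y_5 = -1.1717 - 0.01*-16.4037 = -1.0077
f(0.7014, -1.0077) = 2*0.7014^2 + 7*(-1.0077)^2 = 8.0915


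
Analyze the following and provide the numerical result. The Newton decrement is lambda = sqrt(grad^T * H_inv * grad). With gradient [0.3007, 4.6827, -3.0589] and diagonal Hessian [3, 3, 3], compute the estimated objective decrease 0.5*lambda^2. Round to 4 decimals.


Step 1: H is diagonal, so H^(-1) * g = [0.1002, 1.5609, -1.0196].
Step 2: g^T H^(-1) g = sum_i g_i^2 / H_ii
  = (0.3007)^2/3 + (4.6827)^2/3 + (-3.0589)^2/3
  = 0.0301 + 7.3092 + 3.119 = 10.4583
Step 3: Objective decrease = 0.5 * g^T H^(-1) g = 5.2292


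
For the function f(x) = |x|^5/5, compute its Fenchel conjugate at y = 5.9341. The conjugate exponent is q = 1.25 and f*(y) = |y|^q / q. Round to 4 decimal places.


The conjugate exponent q satisfies 1/p + 1/q = 1.
p = 5, so q = 5/(5 - 1) = 1.25
|y|^q = 5.9341^1.25 = 9.2618
f*(5.9341) = 9.2618 / 1.25 = 7.4094


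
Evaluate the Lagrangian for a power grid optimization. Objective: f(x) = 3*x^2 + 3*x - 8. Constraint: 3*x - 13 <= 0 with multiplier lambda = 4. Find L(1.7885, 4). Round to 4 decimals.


Step 1: Evaluate f(x).
f(1.7885) = 3*1.7885^2 + 3*1.7885 - 8 = 6.9617
Step 2: Evaluate g(x).
g(1.7885) = 3*1.7885 - 13 = -7.6345
Step 3: Compute Lagrangian.
L = 6.9617 + 4*-7.6345 = -23.5763


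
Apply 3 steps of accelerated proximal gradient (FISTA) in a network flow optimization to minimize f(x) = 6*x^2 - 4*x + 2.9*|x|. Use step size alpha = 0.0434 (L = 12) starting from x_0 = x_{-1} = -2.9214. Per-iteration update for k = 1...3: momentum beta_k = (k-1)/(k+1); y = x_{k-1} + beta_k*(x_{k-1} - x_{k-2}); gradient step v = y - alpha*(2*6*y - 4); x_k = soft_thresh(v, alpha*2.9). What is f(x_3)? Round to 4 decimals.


FISTA on f(x) = 6*x^2 - 4*x + 2.9*|x|
L = 12, alpha = 0.0434
Iteration 1: beta = 0.0, y = -2.9214 + 0.0*(-2.9214 + 2.9214) = -2.9214
  grad(y) = -39.0568, v = y - alpha*grad = -1.2263
  prox(v) = soft_thresh(-1.2263, 0.1259) = -1.1005
Iteration 2: beta = 0.3333, y = -1.1005 + 0.3333*(-1.1005 + 2.9214) = -0.4935
  grad(y) = -9.922, v = y - alpha*grad = -0.0629
  prox(v) = soft_thresh(-0.0629, 0.1259) = 0.0
Iteration 3: beta = 0.5, y = 0.0 + 0.5*(0.0 + 1.1005) = 0.5502
  grad(y) = 2.6028, v = y - alpha*grad = 0.4373
  prox(v) = soft_thresh(0.4373, 0.1259) = 0.3114
f(x_3) = 6*0.3114^2 - 4*0.3114 + 2.9*|0.3114| = 0.2393


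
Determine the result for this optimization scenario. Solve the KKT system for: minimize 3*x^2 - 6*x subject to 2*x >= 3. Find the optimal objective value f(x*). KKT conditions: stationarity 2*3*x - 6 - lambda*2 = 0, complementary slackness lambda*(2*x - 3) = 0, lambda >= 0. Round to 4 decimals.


Step 1: Try lambda = 0 (constraint inactive).
x_unc = 6/(2*3) = 1.0
Check: 2*1.0 = 2.0 < 3 -- violated!
Step 2: Constraint must be active: 2*x = 3
x* = 3/2 = 1.5
lambda = (2*3*1.5 - 6)/2 = 1.5
Step 3: Compute optimal value.
f(x*) = 3*1.5^2 - 6*1.5 = -2.25


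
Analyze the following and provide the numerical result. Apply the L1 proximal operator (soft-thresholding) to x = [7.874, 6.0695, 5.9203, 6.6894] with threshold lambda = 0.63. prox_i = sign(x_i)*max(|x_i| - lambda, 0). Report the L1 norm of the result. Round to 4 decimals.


Soft-thresholding with lambda = 0.63:
prox(7.874) = sign(7.874)*max(|7.874| - 0.63, 0) = 7.244
prox(6.0695) = sign(6.0695)*max(|6.0695| - 0.63, 0) = 5.4395
prox(5.9203) = sign(5.9203)*max(|5.9203| - 0.63, 0) = 5.2903
prox(6.6894) = sign(6.6894)*max(|6.6894| - 0.63, 0) = 6.0594
prox(x) = [7.244, 5.4395, 5.2903, 6.0594]
||prox(x)||_1 = 7.244 + 5.4395 + 5.2903 + 6.0594 = 24.0332


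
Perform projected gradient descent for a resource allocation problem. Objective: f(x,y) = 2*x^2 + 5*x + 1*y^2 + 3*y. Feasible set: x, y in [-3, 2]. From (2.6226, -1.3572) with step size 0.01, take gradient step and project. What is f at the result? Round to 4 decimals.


Step 1: Compute gradient at (2.6226, -1.3572).
grad_x = 2*2*2.6226 + 5 = 15.4904
grad_y = 2*1*-1.3572 + 3 = 0.2856
Step 2: Gradient step.
x_raw = 2.6226 - 0.01*15.4904 = 2.4677
y_raw = -1.3572 - 0.01*0.2856 = -1.3601
Step 3: Project onto [-3, 2].
x_proj = clip(2.4677) = 2.0
y_proj = clip(-1.3601) = -1.3601
Step 4: Evaluate f.
f(2.0, -1.3601) = 15.7696


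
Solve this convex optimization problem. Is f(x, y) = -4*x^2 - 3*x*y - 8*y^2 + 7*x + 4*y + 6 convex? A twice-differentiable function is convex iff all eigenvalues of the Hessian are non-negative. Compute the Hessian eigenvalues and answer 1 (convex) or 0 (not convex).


The Hessian of f(x,y) = -4*x^2 - 3*x*y - 8*y^2 + 7*x + 4*y + 6 is:
H = [[-8, -3], [-3, -16]]
Trace = -8 - 16 = -24
Determinant = -8*-16 - (-3)^2 = 119
Discriminant = (-24)^2 - 4*119 = 100.0
Eigenvalues: lambda_1 = -17.0, lambda_2 = -7.0
The function is not convex.

0


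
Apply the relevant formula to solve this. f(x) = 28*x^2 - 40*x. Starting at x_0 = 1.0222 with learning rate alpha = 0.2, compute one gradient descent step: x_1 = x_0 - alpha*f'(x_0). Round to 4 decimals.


We compute the gradient at x_0 and apply the update.
f'(x) = 56*x - 40
f'(1.0222) = 56*1.0222 - 40 = 17.2432
x_1 = 1.0222 - 0.2*17.2432 = -2.4264


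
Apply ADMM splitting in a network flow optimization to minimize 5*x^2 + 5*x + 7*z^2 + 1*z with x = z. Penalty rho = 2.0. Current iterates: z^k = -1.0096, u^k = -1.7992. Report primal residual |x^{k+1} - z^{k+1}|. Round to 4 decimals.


ADMM iteration with rho = 2.0, z^k = -1.0096, u^k = -1.7992
Step 1: x-update.
Minimize 5*x^2 + 5*x + (2.0/2)*(x + 1.0096 - 1.7992)^2
FOC: (2*5 + 2.0)*x = -5 + 2.0*(-1.0096 + 1.7992)
x^{k+1} = -0.2851
Step 2: z-update.
Minimize 7*z^2 + 1*z + (2.0/2)*(-0.2851 - z - 1.7992)^2
FOC: (2*7 + 2.0)*z = -1 + 2.0*(-0.2851 - 1.7992)
z^{k+1} = -0.323
Step 3: u-update.
u^{k+1} = -1.7992 - 0.2851 + 0.323 = -1.7612
Step 4: Primal residual = |-0.2851 + 0.323| = 0.038


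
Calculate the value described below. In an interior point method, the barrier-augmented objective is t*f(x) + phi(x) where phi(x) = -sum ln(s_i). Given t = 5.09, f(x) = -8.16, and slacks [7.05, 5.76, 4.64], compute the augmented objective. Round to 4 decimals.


Step 1: Compute log-barrier.
ln values: [1.953, 1.7509, 1.5347]
phi = -(1.953 + 1.7509 + 1.5347) = -5.2387
Step 2: Compute augmented objective.
t*f(x) = 5.09*-8.16 = -41.5344
Total = -41.5344 - 5.2387 = -46.7731


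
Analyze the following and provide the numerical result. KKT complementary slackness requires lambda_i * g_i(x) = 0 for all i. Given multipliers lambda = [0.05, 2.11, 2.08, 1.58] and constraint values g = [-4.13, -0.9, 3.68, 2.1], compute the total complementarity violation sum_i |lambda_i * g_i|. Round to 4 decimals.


KKT complementary slackness check:
lambda_1 * g_1 = 0.05 * -4.13 = -0.2065
lambda_2 * g_2 = 2.11 * -0.9 = -1.899
lambda_3 * g_3 = 2.08 * 3.68 = 7.6544
lambda_4 * g_4 = 1.58 * 2.1 = 3.318
Total violation = 0.2065 + 1.899 + 7.6544 + 3.318 = 13.0779


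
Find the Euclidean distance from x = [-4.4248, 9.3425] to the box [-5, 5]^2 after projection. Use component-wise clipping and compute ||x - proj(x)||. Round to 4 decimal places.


Project each component onto [-5, 5].
clip(-4.4248) = -4.4248, clip(9.3425) = 5.0
Projection = [-4.4248, 5.0]
Squared diffs: [0.0, 18.8573]
Distance = sqrt(18.8573) = 4.3425


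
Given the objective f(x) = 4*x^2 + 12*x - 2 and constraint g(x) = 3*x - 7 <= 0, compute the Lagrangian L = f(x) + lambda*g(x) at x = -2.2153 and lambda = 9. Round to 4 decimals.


Step 1: Evaluate f(x).
f(-2.2153) = 4*(-2.2153)^2 + 12*(-2.2153) - 2 = -8.9534
Step 2: Evaluate g(x).
g(-2.2153) = 3*-2.2153 - 7 = -13.6459
Step 3: Compute Lagrangian.
L = -8.9534 + 9*-13.6459 = -131.7665


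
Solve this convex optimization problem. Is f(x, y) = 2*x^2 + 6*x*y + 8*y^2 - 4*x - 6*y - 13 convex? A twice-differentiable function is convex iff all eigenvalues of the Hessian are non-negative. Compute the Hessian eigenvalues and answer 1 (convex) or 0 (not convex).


The Hessian of f(x,y) = 2*x^2 + 6*x*y + 8*y^2 - 4*x - 6*y - 13 is:
H = [[4, 6], [6, 16]]
Trace = 4 + 16 = 20
Determinant = 4*16 - (6)^2 = 28
Discriminant = (20)^2 - 4*28 = 288.0
Eigenvalues: lambda_1 = 1.5147, lambda_2 = 18.4853
The function is convex.

1


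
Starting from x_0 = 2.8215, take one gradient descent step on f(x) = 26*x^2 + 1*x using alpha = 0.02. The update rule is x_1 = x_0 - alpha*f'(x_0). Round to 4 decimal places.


We compute the gradient at x_0 and apply the update.
f'(x) = 52*x + 1
f'(2.8215) = 52*2.8215 + 1 = 147.718
x_1 = 2.8215 - 0.02*147.718 = -0.1329


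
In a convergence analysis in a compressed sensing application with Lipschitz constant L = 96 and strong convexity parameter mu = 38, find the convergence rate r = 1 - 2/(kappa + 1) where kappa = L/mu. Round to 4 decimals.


Step 1: Compute the condition number.
kappa = L/mu = 96/38 = 2.5263
Step 2: Compute the convergence rate.
r = 1 - 2/(kappa + 1) = 1 - 2*mu/(L + mu) = (L - mu)/(L + mu) = 58/134 = 0.4328


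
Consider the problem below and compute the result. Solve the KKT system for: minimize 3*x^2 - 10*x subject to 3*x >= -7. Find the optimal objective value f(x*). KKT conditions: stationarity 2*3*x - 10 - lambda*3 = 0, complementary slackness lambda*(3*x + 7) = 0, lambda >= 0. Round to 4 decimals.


Step 1: Try lambda = 0 (constraint inactive).
Stationarity: 2*3*x - 10 = 0
x* = 10/(2*3) = 5/3 = 1.6667 (rounded; the exact value 5/3 is used below)
Check constraint: 3*1.6667 = 5.0001 >= -7 -- satisfied.
Step 2: Compute optimal value.
f(x*) = 3*(5/3)^2 - 10*(5/3) = -8.3333


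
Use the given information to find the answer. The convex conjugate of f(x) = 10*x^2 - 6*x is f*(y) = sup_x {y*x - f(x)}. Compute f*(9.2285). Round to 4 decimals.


f*(y) = sup_x {y*x - a*x^2 - b*x} = sup_x {(y-b)*x - a*x^2}
FOC: (y - b) - 2a*x = 0 => x* = (y - b)/(2a)
x* = (9.2285 + 6)/(2*10) = 0.7614
f*(9.2285) = (y-b)^2/(4a) = (9.2285 + 6)^2/(4*10)
= 231.9072/40 = 5.7977


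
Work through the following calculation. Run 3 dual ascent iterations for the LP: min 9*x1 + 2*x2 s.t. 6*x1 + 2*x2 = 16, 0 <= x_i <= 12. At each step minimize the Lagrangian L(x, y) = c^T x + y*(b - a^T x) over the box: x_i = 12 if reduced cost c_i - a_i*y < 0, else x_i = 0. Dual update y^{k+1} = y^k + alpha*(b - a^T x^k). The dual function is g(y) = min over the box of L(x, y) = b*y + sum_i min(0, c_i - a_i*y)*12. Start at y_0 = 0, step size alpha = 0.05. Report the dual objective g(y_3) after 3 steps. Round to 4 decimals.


Dual ascent for LP: min 9*x1 + 2*x2, 6*x1 + 2*x2 = 16, 0 <= x_i <= 12
Step 1: y^k = 0.0, reduced costs: (9.0, 2.0)
  x^k = (0.0, 0.0), subgradient = b - a^T x = 16.0
  y^{k+1} = 0.0 + 0.05*16.0 = 0.8
Step 2: y^k = 0.8, reduced costs: (4.2, 0.4)
  x^k = (0.0, 0.0), subgradient = b - a^T x = 16.0
  y^{k+1} = 0.8 + 0.05*16.0 = 1.6
Step 3: y^k = 1.6, reduced costs: (-0.6, -1.2)
  x^k = (12.0, 12.0), subgradient = b - a^T x = -80.0
  y^{k+1} = 1.6 + 0.05*-80.0 = -2.4
Dual objective at y_3 = -2.4: reduced costs (23.4, 6.8), box minimizer x = (0.0, 0.0)
g(y_3) = b*y + (c1 - a1*y)*x1 + (c2 - a2*y)*x2 = 16*(-2.4) + 23.4*0.0 + 6.8*0.0 = -38.4 + 0.0 + 0.0 = -38.4


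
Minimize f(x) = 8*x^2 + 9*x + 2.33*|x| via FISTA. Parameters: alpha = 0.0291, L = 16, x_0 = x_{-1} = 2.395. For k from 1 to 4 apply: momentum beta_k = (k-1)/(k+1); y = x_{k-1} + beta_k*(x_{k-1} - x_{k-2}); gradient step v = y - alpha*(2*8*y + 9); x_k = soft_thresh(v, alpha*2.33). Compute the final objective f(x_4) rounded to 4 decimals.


FISTA on f(x) = 8*x^2 + 9*x + 2.33*|x|
L = 16, alpha = 0.0291
Iteration 1: beta = 0.0, y = 2.395 + 0.0*(2.395 - 2.395) = 2.395
  grad(y) = 47.32, v = y - alpha*grad = 1.018
  prox(v) = soft_thresh(1.018, 0.0678) = 0.9502
Iteration 2: beta = 0.3333, y = 0.9502 + 0.3333*(0.9502 - 2.395) = 0.4686
  grad(y) = 16.4973, v = y - alpha*grad = -0.0115
  prox(v) = soft_thresh(-0.0115, 0.0678) = 0.0
Iteration 3: beta = 0.5, y = 0.0 + 0.5*(0.0 - 0.9502) = -0.4751
  grad(y) = 1.3985, v = y - alpha*grad = -0.5158
  prox(v) = soft_thresh(-0.5158, 0.0678) = -0.448
Iteration 4: beta = 0.6, y = -0.448 + 0.6*(-0.448 - 0.0) = -0.7168
  grad(y) = -2.4685, v = y - alpha*grad = -0.6449
  prox(v) = soft_thresh(-0.6449, 0.0678) = -0.5771
f(x_4) = 8*(-0.5771)^2 + 9*(-0.5771) + 2.33*|-0.5771| = -1.1848
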